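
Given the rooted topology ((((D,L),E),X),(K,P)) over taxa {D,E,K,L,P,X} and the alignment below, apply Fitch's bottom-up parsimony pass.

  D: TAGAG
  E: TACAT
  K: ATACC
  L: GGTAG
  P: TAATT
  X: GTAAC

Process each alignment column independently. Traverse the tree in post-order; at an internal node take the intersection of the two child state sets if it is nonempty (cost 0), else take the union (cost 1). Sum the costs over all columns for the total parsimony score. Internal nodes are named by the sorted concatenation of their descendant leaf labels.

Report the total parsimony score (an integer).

14

DL@0: {T} ∪ {G} = {G,T} (union, +1)
DEL@0: {G,T} ∩ {T} = {T} (intersection, +0)
DELX@0: {T} ∪ {G} = {G,T} (union, +1)
KP@0: {A} ∪ {T} = {A,T} (union, +1)
DEKLPX@0: {G,T} ∩ {A,T} = {T} (intersection, +0)
DL@1: {A} ∪ {G} = {A,G} (union, +1)
DEL@1: {A,G} ∩ {A} = {A} (intersection, +0)
DELX@1: {A} ∪ {T} = {A,T} (union, +1)
KP@1: {T} ∪ {A} = {A,T} (union, +1)
DEKLPX@1: {A,T} ∩ {A,T} = {A,T} (intersection, +0)
DL@2: {G} ∪ {T} = {G,T} (union, +1)
DEL@2: {G,T} ∪ {C} = {C,G,T} (union, +1)
DELX@2: {C,G,T} ∪ {A} = {A,C,G,T} (union, +1)
KP@2: {A} ∩ {A} = {A} (intersection, +0)
DEKLPX@2: {A,C,G,T} ∩ {A} = {A} (intersection, +0)
DL@3: {A} ∩ {A} = {A} (intersection, +0)
DEL@3: {A} ∩ {A} = {A} (intersection, +0)
DELX@3: {A} ∩ {A} = {A} (intersection, +0)
KP@3: {C} ∪ {T} = {C,T} (union, +1)
DEKLPX@3: {A} ∪ {C,T} = {A,C,T} (union, +1)
DL@4: {G} ∩ {G} = {G} (intersection, +0)
DEL@4: {G} ∪ {T} = {G,T} (union, +1)
DELX@4: {G,T} ∪ {C} = {C,G,T} (union, +1)
KP@4: {C} ∪ {T} = {C,T} (union, +1)
DEKLPX@4: {C,G,T} ∩ {C,T} = {C,T} (intersection, +0)
per-site changes: [3, 3, 3, 2, 3]; total = 14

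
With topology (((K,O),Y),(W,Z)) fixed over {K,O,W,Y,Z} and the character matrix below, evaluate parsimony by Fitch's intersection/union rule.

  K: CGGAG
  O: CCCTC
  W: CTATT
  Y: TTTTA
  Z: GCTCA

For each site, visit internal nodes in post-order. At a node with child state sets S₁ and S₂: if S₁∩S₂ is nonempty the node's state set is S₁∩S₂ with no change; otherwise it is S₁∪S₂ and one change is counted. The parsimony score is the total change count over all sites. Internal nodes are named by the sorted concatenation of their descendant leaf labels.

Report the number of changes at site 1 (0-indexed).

3

KO@0: {C} ∩ {C} = {C} (intersection, +0)
KOY@0: {C} ∪ {T} = {C,T} (union, +1)
WZ@0: {C} ∪ {G} = {C,G} (union, +1)
KOWYZ@0: {C,T} ∩ {C,G} = {C} (intersection, +0)
KO@1: {G} ∪ {C} = {C,G} (union, +1)
KOY@1: {C,G} ∪ {T} = {C,G,T} (union, +1)
WZ@1: {T} ∪ {C} = {C,T} (union, +1)
KOWYZ@1: {C,G,T} ∩ {C,T} = {C,T} (intersection, +0)
KO@2: {G} ∪ {C} = {C,G} (union, +1)
KOY@2: {C,G} ∪ {T} = {C,G,T} (union, +1)
WZ@2: {A} ∪ {T} = {A,T} (union, +1)
KOWYZ@2: {C,G,T} ∩ {A,T} = {T} (intersection, +0)
KO@3: {A} ∪ {T} = {A,T} (union, +1)
KOY@3: {A,T} ∩ {T} = {T} (intersection, +0)
WZ@3: {T} ∪ {C} = {C,T} (union, +1)
KOWYZ@3: {T} ∩ {C,T} = {T} (intersection, +0)
KO@4: {G} ∪ {C} = {C,G} (union, +1)
KOY@4: {C,G} ∪ {A} = {A,C,G} (union, +1)
WZ@4: {T} ∪ {A} = {A,T} (union, +1)
KOWYZ@4: {A,C,G} ∩ {A,T} = {A} (intersection, +0)
per-site changes: [2, 3, 3, 2, 3]; total = 13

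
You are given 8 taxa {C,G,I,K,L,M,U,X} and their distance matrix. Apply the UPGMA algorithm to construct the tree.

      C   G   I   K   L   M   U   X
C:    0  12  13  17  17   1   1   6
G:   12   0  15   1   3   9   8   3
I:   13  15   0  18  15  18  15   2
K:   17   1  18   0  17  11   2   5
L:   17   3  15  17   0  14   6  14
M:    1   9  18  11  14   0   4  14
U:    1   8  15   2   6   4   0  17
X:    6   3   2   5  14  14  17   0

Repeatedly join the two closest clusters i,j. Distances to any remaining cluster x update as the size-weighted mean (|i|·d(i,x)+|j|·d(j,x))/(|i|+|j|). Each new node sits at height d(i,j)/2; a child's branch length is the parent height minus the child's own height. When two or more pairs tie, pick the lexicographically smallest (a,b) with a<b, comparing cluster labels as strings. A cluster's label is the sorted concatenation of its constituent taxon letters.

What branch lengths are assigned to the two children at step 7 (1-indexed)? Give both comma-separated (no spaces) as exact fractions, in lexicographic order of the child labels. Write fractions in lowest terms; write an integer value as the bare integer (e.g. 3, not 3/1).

27/40,43/8

1. join C+M (d=1) ⇒ CM; edges |C|=1/2, |M|=1/2
  updated: d(CM,G)=21/2, d(CM,I)=31/2, d(CM,K)=14, d(CM,L)=31/2, d(CM,U)=5/2, d(CM,X)=10
2. join G+K (d=1) ⇒ GK; edges |G|=1/2, |K|=1/2
  updated: d(CM,GK)=49/4, d(GK,I)=33/2, d(GK,L)=10, d(GK,U)=5, d(GK,X)=4
3. join I+X (d=2) ⇒ IX; edges |I|=1, |X|=1
  updated: d(CM,IX)=51/4, d(GK,IX)=41/4, d(IX,L)=29/2, d(IX,U)=16
4. join CM+U (d=5/2) ⇒ CMU; edges |CM|=3/4, |U|=5/4
  updated: d(CMU,GK)=59/6, d(CMU,IX)=83/6, d(CMU,L)=37/3
5. join CMU+GK (d=59/6) ⇒ CGKMU; edges |CMU|=11/3, |GK|=53/12
  updated: d(CGKMU,IX)=62/5, d(CGKMU,L)=57/5
6. join CGKMU+L (d=57/5) ⇒ CGKLMU; edges |CGKMU|=47/60, |L|=57/10
  updated: d(CGKLMU,IX)=51/4
7. join CGKLMU+IX (d=51/4) ⇒ CGIKLMUX; edges |CGKLMU|=27/40, |IX|=43/8
final tree: (((((C:1/2,M:1/2):3/4,U:5/4):11/3,(G:1/2,K:1/2):53/12):47/60,L:57/10):27/40,(I:1,X:1):43/8)
total length: 1597/60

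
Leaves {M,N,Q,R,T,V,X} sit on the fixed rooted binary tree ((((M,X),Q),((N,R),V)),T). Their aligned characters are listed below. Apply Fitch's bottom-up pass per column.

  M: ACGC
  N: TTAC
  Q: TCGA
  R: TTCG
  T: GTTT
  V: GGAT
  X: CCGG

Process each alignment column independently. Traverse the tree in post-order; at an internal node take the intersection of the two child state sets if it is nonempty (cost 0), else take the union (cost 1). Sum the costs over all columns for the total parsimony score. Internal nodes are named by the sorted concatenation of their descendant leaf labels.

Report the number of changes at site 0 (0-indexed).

[col 0] MX: children M:{A}, X:{C} ∪→ {A,C}; cost 1
[col 0] MQX: children MX:{A,C}, Q:{T} ∪→ {A,C,T}; cost 1
[col 0] NR: children N:{T}, R:{T} ∩→ {T}; cost 0
[col 0] NRV: children NR:{T}, V:{G} ∪→ {G,T}; cost 1
[col 0] MNQRVX: children MQX:{A,C,T}, NRV:{G,T} ∩→ {T}; cost 0
[col 0] MNQRTVX: children MNQRVX:{T}, T:{G} ∪→ {G,T}; cost 1
[col 1] MX: children M:{C}, X:{C} ∩→ {C}; cost 0
[col 1] MQX: children MX:{C}, Q:{C} ∩→ {C}; cost 0
[col 1] NR: children N:{T}, R:{T} ∩→ {T}; cost 0
[col 1] NRV: children NR:{T}, V:{G} ∪→ {G,T}; cost 1
[col 1] MNQRVX: children MQX:{C}, NRV:{G,T} ∪→ {C,G,T}; cost 1
[col 1] MNQRTVX: children MNQRVX:{C,G,T}, T:{T} ∩→ {T}; cost 0
[col 2] MX: children M:{G}, X:{G} ∩→ {G}; cost 0
[col 2] MQX: children MX:{G}, Q:{G} ∩→ {G}; cost 0
[col 2] NR: children N:{A}, R:{C} ∪→ {A,C}; cost 1
[col 2] NRV: children NR:{A,C}, V:{A} ∩→ {A}; cost 0
[col 2] MNQRVX: children MQX:{G}, NRV:{A} ∪→ {A,G}; cost 1
[col 2] MNQRTVX: children MNQRVX:{A,G}, T:{T} ∪→ {A,G,T}; cost 1
[col 3] MX: children M:{C}, X:{G} ∪→ {C,G}; cost 1
[col 3] MQX: children MX:{C,G}, Q:{A} ∪→ {A,C,G}; cost 1
[col 3] NR: children N:{C}, R:{G} ∪→ {C,G}; cost 1
[col 3] NRV: children NR:{C,G}, V:{T} ∪→ {C,G,T}; cost 1
[col 3] MNQRVX: children MQX:{A,C,G}, NRV:{C,G,T} ∩→ {C,G}; cost 0
[col 3] MNQRTVX: children MNQRVX:{C,G}, T:{T} ∪→ {C,G,T}; cost 1
per-site changes: [4, 2, 3, 5]; total = 14

4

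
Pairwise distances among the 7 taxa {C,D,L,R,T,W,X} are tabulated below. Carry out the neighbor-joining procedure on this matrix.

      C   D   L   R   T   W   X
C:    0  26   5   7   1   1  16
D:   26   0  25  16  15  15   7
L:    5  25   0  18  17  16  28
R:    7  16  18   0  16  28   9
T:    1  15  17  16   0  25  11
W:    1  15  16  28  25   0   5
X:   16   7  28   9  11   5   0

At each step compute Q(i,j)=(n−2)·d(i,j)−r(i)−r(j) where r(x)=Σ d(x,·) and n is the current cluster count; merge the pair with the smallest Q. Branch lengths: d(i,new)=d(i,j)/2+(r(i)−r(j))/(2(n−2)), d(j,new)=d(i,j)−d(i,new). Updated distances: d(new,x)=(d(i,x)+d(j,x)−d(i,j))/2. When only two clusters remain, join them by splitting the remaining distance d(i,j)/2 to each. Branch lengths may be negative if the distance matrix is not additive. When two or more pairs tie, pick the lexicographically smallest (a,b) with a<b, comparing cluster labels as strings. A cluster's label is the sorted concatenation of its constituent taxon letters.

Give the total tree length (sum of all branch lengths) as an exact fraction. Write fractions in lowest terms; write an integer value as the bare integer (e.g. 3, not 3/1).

657/16

1. join D+X (d=7, Q=-145) ⇒ DX; edges |D|=63/10, |X|=7/10
  updated: d(C,DX)=35/2, d(DX,L)=23, d(DX,R)=9, d(DX,T)=19/2, d(DX,W)=13/2
2. join DX+W (d=13/2, Q=-116) ⇒ DWX; edges |DX|=15/8, |W|=37/8
  updated: d(C,DWX)=6, d(DWX,L)=65/4, d(DWX,R)=61/4, d(DWX,T)=14
3. join C+T (d=1, Q=-64) ⇒ CT; edges |C|=-13/3, |T|=16/3
  updated: d(CT,DWX)=19/2, d(CT,L)=21/2, d(CT,R)=11
4. join CT+L (d=21/2, Q=-219/4) ⇒ CLT; edges |CT|=29/16, |L|=139/16
  updated: d(CLT,DWX)=61/8, d(CLT,R)=37/4
5. join CLT+DWX (d=61/8, Q=-257/8) ⇒ CDLTWX; edges |CLT|=13/16, |DWX|=109/16
  updated: d(CDLTWX,R)=135/16
6. join CDLTWX+R (d=135/16) ⇒ CDLRTWX; edges |CDLTWX|=135/32, |R|=135/32
final tree: ((((C:-13/3,T:16/3):29/16,L:139/16):13/16,((D:63/10,X:7/10):15/8,W:37/8):109/16):135/32,R:135/32)
total length: 657/16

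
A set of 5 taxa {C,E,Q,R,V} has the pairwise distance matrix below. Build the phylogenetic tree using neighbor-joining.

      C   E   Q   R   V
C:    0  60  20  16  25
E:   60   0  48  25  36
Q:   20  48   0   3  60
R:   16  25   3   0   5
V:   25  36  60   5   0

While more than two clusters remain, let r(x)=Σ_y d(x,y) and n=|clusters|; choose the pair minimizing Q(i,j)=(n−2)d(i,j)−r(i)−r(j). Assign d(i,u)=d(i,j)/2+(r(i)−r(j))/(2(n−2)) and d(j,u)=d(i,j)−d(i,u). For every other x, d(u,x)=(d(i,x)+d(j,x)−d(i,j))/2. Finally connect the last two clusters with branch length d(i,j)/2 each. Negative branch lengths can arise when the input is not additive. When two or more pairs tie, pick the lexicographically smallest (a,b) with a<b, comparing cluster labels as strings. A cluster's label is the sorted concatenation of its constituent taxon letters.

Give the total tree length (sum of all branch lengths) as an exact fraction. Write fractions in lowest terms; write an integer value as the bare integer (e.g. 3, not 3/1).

step 1: merge (C,Q) at d=20, Q=-192; branch lengths C→25/3, Q→35/3; new cluster CQ
  updated: d(CQ,E)=44, d(CQ,R)=-1/2, d(CQ,V)=65/2
step 2: merge (CQ,R) at d=-1/2, Q=-213/2; branch lengths CQ→91/8, R→-95/8; new cluster CQR
  updated: d(CQR,E)=139/4, d(CQR,V)=19
step 3: merge (CQR,E) at d=139/4, Q=-359/4; branch lengths CQR→71/8, E→207/8; new cluster CEQR
  updated: d(CEQR,V)=81/8
step 4: merge (CEQR,V) at d=81/8; branch lengths CEQR→81/16, V→81/16; new cluster CEQRV
final tree: ((((C:25/3,Q:35/3):91/8,R:-95/8):71/8,E:207/8):81/16,V:81/16)
total length: 515/8

515/8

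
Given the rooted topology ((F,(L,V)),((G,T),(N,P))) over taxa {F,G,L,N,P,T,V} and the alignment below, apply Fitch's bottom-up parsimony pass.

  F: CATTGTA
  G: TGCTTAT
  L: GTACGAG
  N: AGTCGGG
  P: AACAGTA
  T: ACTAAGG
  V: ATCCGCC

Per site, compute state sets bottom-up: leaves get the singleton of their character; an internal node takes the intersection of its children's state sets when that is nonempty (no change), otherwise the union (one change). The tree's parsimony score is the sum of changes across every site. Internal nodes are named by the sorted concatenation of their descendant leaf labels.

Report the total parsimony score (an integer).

26

[col 0] LV: children L:{G}, V:{A} ∪→ {A,G}; cost 1
[col 0] FLV: children F:{C}, LV:{A,G} ∪→ {A,C,G}; cost 1
[col 0] GT: children G:{T}, T:{A} ∪→ {A,T}; cost 1
[col 0] NP: children N:{A}, P:{A} ∩→ {A}; cost 0
[col 0] GNPT: children GT:{A,T}, NP:{A} ∩→ {A}; cost 0
[col 0] FGLNPTV: children FLV:{A,C,G}, GNPT:{A} ∩→ {A}; cost 0
[col 1] LV: children L:{T}, V:{T} ∩→ {T}; cost 0
[col 1] FLV: children F:{A}, LV:{T} ∪→ {A,T}; cost 1
[col 1] GT: children G:{G}, T:{C} ∪→ {C,G}; cost 1
[col 1] NP: children N:{G}, P:{A} ∪→ {A,G}; cost 1
[col 1] GNPT: children GT:{C,G}, NP:{A,G} ∩→ {G}; cost 0
[col 1] FGLNPTV: children FLV:{A,T}, GNPT:{G} ∪→ {A,G,T}; cost 1
[col 2] LV: children L:{A}, V:{C} ∪→ {A,C}; cost 1
[col 2] FLV: children F:{T}, LV:{A,C} ∪→ {A,C,T}; cost 1
[col 2] GT: children G:{C}, T:{T} ∪→ {C,T}; cost 1
[col 2] NP: children N:{T}, P:{C} ∪→ {C,T}; cost 1
[col 2] GNPT: children GT:{C,T}, NP:{C,T} ∩→ {C,T}; cost 0
[col 2] FGLNPTV: children FLV:{A,C,T}, GNPT:{C,T} ∩→ {C,T}; cost 0
[col 3] LV: children L:{C}, V:{C} ∩→ {C}; cost 0
[col 3] FLV: children F:{T}, LV:{C} ∪→ {C,T}; cost 1
[col 3] GT: children G:{T}, T:{A} ∪→ {A,T}; cost 1
[col 3] NP: children N:{C}, P:{A} ∪→ {A,C}; cost 1
[col 3] GNPT: children GT:{A,T}, NP:{A,C} ∩→ {A}; cost 0
[col 3] FGLNPTV: children FLV:{C,T}, GNPT:{A} ∪→ {A,C,T}; cost 1
[col 4] LV: children L:{G}, V:{G} ∩→ {G}; cost 0
[col 4] FLV: children F:{G}, LV:{G} ∩→ {G}; cost 0
[col 4] GT: children G:{T}, T:{A} ∪→ {A,T}; cost 1
[col 4] NP: children N:{G}, P:{G} ∩→ {G}; cost 0
[col 4] GNPT: children GT:{A,T}, NP:{G} ∪→ {A,G,T}; cost 1
[col 4] FGLNPTV: children FLV:{G}, GNPT:{A,G,T} ∩→ {G}; cost 0
[col 5] LV: children L:{A}, V:{C} ∪→ {A,C}; cost 1
[col 5] FLV: children F:{T}, LV:{A,C} ∪→ {A,C,T}; cost 1
[col 5] GT: children G:{A}, T:{G} ∪→ {A,G}; cost 1
[col 5] NP: children N:{G}, P:{T} ∪→ {G,T}; cost 1
[col 5] GNPT: children GT:{A,G}, NP:{G,T} ∩→ {G}; cost 0
[col 5] FGLNPTV: children FLV:{A,C,T}, GNPT:{G} ∪→ {A,C,G,T}; cost 1
[col 6] LV: children L:{G}, V:{C} ∪→ {C,G}; cost 1
[col 6] FLV: children F:{A}, LV:{C,G} ∪→ {A,C,G}; cost 1
[col 6] GT: children G:{T}, T:{G} ∪→ {G,T}; cost 1
[col 6] NP: children N:{G}, P:{A} ∪→ {A,G}; cost 1
[col 6] GNPT: children GT:{G,T}, NP:{A,G} ∩→ {G}; cost 0
[col 6] FGLNPTV: children FLV:{A,C,G}, GNPT:{G} ∩→ {G}; cost 0
per-site changes: [3, 4, 4, 4, 2, 5, 4]; total = 26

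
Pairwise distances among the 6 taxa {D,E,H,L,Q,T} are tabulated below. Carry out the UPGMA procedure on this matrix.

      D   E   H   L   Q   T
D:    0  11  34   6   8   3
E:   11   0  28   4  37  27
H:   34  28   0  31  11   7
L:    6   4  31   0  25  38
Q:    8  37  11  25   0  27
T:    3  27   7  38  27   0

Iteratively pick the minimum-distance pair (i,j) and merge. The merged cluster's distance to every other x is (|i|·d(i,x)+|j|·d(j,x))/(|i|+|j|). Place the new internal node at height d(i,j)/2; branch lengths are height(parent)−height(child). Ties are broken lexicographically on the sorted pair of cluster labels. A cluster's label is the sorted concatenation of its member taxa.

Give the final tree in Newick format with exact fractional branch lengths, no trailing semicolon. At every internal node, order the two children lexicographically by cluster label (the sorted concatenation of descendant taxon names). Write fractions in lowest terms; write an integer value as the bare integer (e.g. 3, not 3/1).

(((D:3/2,T:3/2):8,(H:11/2,Q:11/2):4):51/16,(E:2,L:2):171/16)

1. join D+T (d=3) ⇒ DT; edges |D|=3/2, |T|=3/2
  updated: d(DT,E)=19, d(DT,H)=41/2, d(DT,L)=22, d(DT,Q)=35/2
2. join E+L (d=4) ⇒ EL; edges |E|=2, |L|=2
  updated: d(DT,EL)=41/2, d(EL,H)=59/2, d(EL,Q)=31
3. join H+Q (d=11) ⇒ HQ; edges |H|=11/2, |Q|=11/2
  updated: d(DT,HQ)=19, d(EL,HQ)=121/4
4. join DT+HQ (d=19) ⇒ DHQT; edges |DT|=8, |HQ|=4
  updated: d(DHQT,EL)=203/8
5. join DHQT+EL (d=203/8) ⇒ DEHLQT; edges |DHQT|=51/16, |EL|=171/16
final tree: (((D:3/2,T:3/2):8,(H:11/2,Q:11/2):4):51/16,(E:2,L:2):171/16)
total length: 351/8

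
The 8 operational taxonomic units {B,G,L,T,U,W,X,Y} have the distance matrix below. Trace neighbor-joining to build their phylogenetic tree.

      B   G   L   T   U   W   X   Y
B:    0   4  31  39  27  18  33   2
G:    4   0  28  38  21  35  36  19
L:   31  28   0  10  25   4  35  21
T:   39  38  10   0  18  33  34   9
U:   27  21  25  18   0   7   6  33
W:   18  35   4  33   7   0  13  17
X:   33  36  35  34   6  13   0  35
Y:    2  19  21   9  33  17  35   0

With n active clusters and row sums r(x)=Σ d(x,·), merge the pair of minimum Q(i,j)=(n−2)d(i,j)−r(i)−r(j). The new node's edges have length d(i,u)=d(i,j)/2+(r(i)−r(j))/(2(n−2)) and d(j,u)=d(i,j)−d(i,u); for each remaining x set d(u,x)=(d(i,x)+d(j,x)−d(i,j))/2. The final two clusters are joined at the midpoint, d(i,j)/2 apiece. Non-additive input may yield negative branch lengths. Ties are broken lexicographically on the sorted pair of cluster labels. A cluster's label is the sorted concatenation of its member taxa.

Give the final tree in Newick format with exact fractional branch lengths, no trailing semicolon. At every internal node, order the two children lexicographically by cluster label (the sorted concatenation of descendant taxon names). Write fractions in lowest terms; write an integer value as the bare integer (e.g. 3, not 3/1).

1. join B+G (d=4, Q=-311) ⇒ BG; edges |B|=-1/4, |G|=17/4
  updated: d(BG,L)=55/2, d(BG,T)=73/2, d(BG,U)=22, d(BG,W)=49/2, d(BG,X)=65/2, d(BG,Y)=17/2
2. join U+X (d=6, Q=-473/2) ⇒ UX; edges |U|=-29/20, |X|=149/20
  updated: d(BG,UX)=97/4, d(L,UX)=27, d(T,UX)=23, d(UX,W)=7, d(UX,Y)=31
3. join BG+Y (d=17/2, Q=-695/4) ⇒ BGY; edges |BG|=275/32, |Y|=-3/32
  updated: d(BGY,L)=20, d(BGY,T)=37/2, d(BGY,UX)=187/8, d(BGY,W)=33/2
4. join UX+W (d=7, Q=-959/8) ⇒ UWX; edges |UX|=109/16, |W|=3/16
  updated: d(BGY,UWX)=263/16, d(L,UWX)=12, d(T,UWX)=49/2
5. join BGY+UWX (d=263/16, Q=-75) ⇒ BGUWXY; edges |BGY|=279/32, |UWX|=247/32
  updated: d(BGUWXY,L)=249/32, d(BGUWXY,T)=425/32
6. join BGUWXY+L (d=249/32, Q=-497/16) ⇒ BGLUWXY; edges |BGUWXY|=177/32, |L|=9/4
  updated: d(BGLUWXY,T)=31/4
7. join BGLUWXY+T (d=31/4) ⇒ BGLTUWXY; edges |BGLUWXY|=31/8, |T|=31/8
final tree: (((((B:-1/4,G:17/4):275/32,Y:-3/32):279/32,((U:-29/20,X:149/20):109/16,W:3/16):247/32):177/32,L:9/4):31/8,T:31/8)
total length: 1839/32

(((((B:-1/4,G:17/4):275/32,Y:-3/32):279/32,((U:-29/20,X:149/20):109/16,W:3/16):247/32):177/32,L:9/4):31/8,T:31/8)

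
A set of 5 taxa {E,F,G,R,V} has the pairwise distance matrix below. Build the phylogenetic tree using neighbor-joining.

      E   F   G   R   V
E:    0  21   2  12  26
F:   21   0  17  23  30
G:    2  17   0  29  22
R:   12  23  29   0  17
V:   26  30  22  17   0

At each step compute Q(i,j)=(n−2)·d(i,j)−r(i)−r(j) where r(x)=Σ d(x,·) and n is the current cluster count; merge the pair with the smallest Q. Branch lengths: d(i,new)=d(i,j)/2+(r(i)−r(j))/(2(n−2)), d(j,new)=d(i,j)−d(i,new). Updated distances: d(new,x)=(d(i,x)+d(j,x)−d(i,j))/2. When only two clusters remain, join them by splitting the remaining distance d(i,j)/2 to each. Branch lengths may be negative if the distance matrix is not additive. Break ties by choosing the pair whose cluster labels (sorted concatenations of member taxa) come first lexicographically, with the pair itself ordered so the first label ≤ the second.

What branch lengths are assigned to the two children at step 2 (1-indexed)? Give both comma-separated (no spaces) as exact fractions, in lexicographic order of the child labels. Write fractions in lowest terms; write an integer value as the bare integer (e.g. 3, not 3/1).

iteration 1: select E,G (d=2, Q=-125); attach at lengths (-1/2, 5/2); label the merged cluster EG
  updated: d(EG,F)=18, d(EG,R)=39/2, d(EG,V)=23
iteration 2: select EG,F (d=18, Q=-191/2); attach at lengths (51/8, 93/8); label the merged cluster EFG
  updated: d(EFG,R)=49/4, d(EFG,V)=35/2
iteration 3: select EFG,R (d=49/4, Q=-187/4); attach at lengths (51/8, 47/8); label the merged cluster EFGR
  updated: d(EFGR,V)=89/8
iteration 4: select EFGR,V (d=89/8); attach at lengths (89/16, 89/16); label the merged cluster EFGRV
final tree: ((((E:-1/2,G:5/2):51/8,F:93/8):51/8,R:47/8):89/16,V:89/16)
total length: 347/8

51/8,93/8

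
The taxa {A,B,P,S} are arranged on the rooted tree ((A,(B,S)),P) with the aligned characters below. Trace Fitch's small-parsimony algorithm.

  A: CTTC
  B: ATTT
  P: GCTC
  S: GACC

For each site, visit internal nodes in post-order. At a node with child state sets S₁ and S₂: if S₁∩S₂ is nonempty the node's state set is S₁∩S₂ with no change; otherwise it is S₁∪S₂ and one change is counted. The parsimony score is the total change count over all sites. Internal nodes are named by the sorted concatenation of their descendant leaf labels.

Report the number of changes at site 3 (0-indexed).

[col 0] BS: children B:{A}, S:{G} ∪→ {A,G}; cost 1
[col 0] ABS: children A:{C}, BS:{A,G} ∪→ {A,C,G}; cost 1
[col 0] ABPS: children ABS:{A,C,G}, P:{G} ∩→ {G}; cost 0
[col 1] BS: children B:{T}, S:{A} ∪→ {A,T}; cost 1
[col 1] ABS: children A:{T}, BS:{A,T} ∩→ {T}; cost 0
[col 1] ABPS: children ABS:{T}, P:{C} ∪→ {C,T}; cost 1
[col 2] BS: children B:{T}, S:{C} ∪→ {C,T}; cost 1
[col 2] ABS: children A:{T}, BS:{C,T} ∩→ {T}; cost 0
[col 2] ABPS: children ABS:{T}, P:{T} ∩→ {T}; cost 0
[col 3] BS: children B:{T}, S:{C} ∪→ {C,T}; cost 1
[col 3] ABS: children A:{C}, BS:{C,T} ∩→ {C}; cost 0
[col 3] ABPS: children ABS:{C}, P:{C} ∩→ {C}; cost 0
per-site changes: [2, 2, 1, 1]; total = 6

1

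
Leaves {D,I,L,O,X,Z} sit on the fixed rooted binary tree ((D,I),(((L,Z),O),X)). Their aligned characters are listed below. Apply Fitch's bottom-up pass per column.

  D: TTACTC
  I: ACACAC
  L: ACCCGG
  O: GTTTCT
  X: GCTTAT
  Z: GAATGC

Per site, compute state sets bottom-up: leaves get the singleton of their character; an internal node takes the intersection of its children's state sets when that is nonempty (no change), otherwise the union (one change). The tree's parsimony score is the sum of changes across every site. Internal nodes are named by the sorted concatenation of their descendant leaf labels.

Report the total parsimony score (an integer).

17

site 0, node DI: D={T} ∪ I={A} → {A,T} (+1)
site 0, node LZ: L={A} ∪ Z={G} → {A,G} (+1)
site 0, node LOZ: LZ={A,G} ∩ O={G} → {G} (+0)
site 0, node LOXZ: LOZ={G} ∩ X={G} → {G} (+0)
site 0, node DILOXZ: DI={A,T} ∪ LOXZ={G} → {A,G,T} (+1)
site 1, node DI: D={T} ∪ I={C} → {C,T} (+1)
site 1, node LZ: L={C} ∪ Z={A} → {A,C} (+1)
site 1, node LOZ: LZ={A,C} ∪ O={T} → {A,C,T} (+1)
site 1, node LOXZ: LOZ={A,C,T} ∩ X={C} → {C} (+0)
site 1, node DILOXZ: DI={C,T} ∩ LOXZ={C} → {C} (+0)
site 2, node DI: D={A} ∩ I={A} → {A} (+0)
site 2, node LZ: L={C} ∪ Z={A} → {A,C} (+1)
site 2, node LOZ: LZ={A,C} ∪ O={T} → {A,C,T} (+1)
site 2, node LOXZ: LOZ={A,C,T} ∩ X={T} → {T} (+0)
site 2, node DILOXZ: DI={A} ∪ LOXZ={T} → {A,T} (+1)
site 3, node DI: D={C} ∩ I={C} → {C} (+0)
site 3, node LZ: L={C} ∪ Z={T} → {C,T} (+1)
site 3, node LOZ: LZ={C,T} ∩ O={T} → {T} (+0)
site 3, node LOXZ: LOZ={T} ∩ X={T} → {T} (+0)
site 3, node DILOXZ: DI={C} ∪ LOXZ={T} → {C,T} (+1)
site 4, node DI: D={T} ∪ I={A} → {A,T} (+1)
site 4, node LZ: L={G} ∩ Z={G} → {G} (+0)
site 4, node LOZ: LZ={G} ∪ O={C} → {C,G} (+1)
site 4, node LOXZ: LOZ={C,G} ∪ X={A} → {A,C,G} (+1)
site 4, node DILOXZ: DI={A,T} ∩ LOXZ={A,C,G} → {A} (+0)
site 5, node DI: D={C} ∩ I={C} → {C} (+0)
site 5, node LZ: L={G} ∪ Z={C} → {C,G} (+1)
site 5, node LOZ: LZ={C,G} ∪ O={T} → {C,G,T} (+1)
site 5, node LOXZ: LOZ={C,G,T} ∩ X={T} → {T} (+0)
site 5, node DILOXZ: DI={C} ∪ LOXZ={T} → {C,T} (+1)
per-site changes: [3, 3, 3, 2, 3, 3]; total = 17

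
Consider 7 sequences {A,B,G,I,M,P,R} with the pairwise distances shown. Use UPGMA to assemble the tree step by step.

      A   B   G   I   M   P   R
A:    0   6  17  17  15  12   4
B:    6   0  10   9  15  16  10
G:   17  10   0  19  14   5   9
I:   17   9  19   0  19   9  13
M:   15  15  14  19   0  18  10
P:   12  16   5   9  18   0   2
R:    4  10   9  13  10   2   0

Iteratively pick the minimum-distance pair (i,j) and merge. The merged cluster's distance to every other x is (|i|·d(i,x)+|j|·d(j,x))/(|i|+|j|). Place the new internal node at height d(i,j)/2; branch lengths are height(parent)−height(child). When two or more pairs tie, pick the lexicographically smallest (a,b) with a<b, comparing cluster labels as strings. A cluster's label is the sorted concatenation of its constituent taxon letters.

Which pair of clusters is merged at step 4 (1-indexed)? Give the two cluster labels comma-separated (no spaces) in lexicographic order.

AB,GPR

step 1: merge (P,R) at d=2; branch lengths P→1, R→1; new cluster PR
  updated: d(A,PR)=8, d(B,PR)=13, d(G,PR)=7, d(I,PR)=11, d(M,PR)=14
step 2: merge (A,B) at d=6; branch lengths A→3, B→3; new cluster AB
  updated: d(AB,G)=27/2, d(AB,I)=13, d(AB,M)=15, d(AB,PR)=21/2
step 3: merge (G,PR) at d=7; branch lengths G→7/2, PR→5/2; new cluster GPR
  updated: d(AB,GPR)=23/2, d(GPR,I)=41/3, d(GPR,M)=14
step 4: merge (AB,GPR) at d=23/2; branch lengths AB→11/4, GPR→9/4; new cluster ABGPR
  updated: d(ABGPR,I)=67/5, d(ABGPR,M)=72/5
step 5: merge (ABGPR,I) at d=67/5; branch lengths ABGPR→19/20, I→67/10; new cluster ABGIPR
  updated: d(ABGIPR,M)=91/6
step 6: merge (ABGIPR,M) at d=91/6; branch lengths ABGIPR→53/60, M→91/12; new cluster ABGIMPR
final tree: ((((A:3,B:3):11/4,(G:7/2,(P:1,R:1):5/2):9/4):19/20,I:67/10):53/60,M:91/12)
total length: 2107/60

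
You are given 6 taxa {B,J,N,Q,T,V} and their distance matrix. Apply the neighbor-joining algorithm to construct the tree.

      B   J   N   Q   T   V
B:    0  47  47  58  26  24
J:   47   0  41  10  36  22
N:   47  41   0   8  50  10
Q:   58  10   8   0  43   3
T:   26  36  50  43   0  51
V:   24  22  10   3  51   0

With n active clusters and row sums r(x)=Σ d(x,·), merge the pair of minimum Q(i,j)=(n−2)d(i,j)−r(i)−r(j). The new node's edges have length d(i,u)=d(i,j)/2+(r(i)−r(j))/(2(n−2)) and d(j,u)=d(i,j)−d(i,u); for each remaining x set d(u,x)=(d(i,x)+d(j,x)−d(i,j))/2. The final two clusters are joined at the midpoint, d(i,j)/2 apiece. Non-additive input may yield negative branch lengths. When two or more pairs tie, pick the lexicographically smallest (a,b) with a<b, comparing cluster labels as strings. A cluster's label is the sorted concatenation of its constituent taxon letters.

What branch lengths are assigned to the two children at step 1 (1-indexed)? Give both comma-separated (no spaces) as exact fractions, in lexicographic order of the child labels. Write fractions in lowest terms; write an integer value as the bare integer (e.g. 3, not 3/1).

25/2,27/2

step 1: merge (B,T) at d=26, Q=-304; branch lengths B→25/2, T→27/2; new cluster BT
  updated: d(BT,J)=57/2, d(BT,N)=71/2, d(BT,Q)=75/2, d(BT,V)=49/2
step 2: merge (BT,J) at d=57/2, Q=-142; branch lengths BT→55/3, J→61/6; new cluster BJT
  updated: d(BJT,N)=24, d(BJT,Q)=19/2, d(BJT,V)=9
step 3: merge (BJT,V) at d=9, Q=-93/2; branch lengths BJT→77/8, V→-5/8; new cluster BJTV
  updated: d(BJTV,N)=25/2, d(BJTV,Q)=7/4
step 4: merge (BJTV,N) at d=25/2, Q=-89/4; branch lengths BJTV→25/8, N→75/8; new cluster BJNTV
  updated: d(BJNTV,Q)=-11/8
step 5: merge (BJNTV,Q) at d=-11/8; branch lengths BJNTV→-11/16, Q→-11/16; new cluster BJNQTV
final tree: (((((B:25/2,T:27/2):55/3,J:61/6):77/8,V:-5/8):25/8,N:75/8):-11/16,Q:-11/16)
total length: 597/8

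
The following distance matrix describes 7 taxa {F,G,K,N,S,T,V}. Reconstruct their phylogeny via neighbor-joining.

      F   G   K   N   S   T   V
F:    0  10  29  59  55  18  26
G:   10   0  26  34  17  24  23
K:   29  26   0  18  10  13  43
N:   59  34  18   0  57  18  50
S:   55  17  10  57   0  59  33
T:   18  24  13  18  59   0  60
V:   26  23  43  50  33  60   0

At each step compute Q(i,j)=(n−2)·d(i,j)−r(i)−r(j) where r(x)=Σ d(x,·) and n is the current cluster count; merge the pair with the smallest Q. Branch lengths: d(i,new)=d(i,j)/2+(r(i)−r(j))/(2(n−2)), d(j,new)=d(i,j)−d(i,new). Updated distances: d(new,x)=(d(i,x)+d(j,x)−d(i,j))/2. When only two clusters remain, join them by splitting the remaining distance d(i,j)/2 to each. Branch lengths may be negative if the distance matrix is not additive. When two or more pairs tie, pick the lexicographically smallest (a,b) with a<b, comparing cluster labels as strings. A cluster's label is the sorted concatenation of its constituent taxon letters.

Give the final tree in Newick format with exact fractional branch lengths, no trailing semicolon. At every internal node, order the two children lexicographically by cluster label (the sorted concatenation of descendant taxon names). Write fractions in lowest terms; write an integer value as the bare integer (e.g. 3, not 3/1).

iteration 1: select N,T (d=18, Q=-338); attach at lengths (67/5, 23/5); label the merged cluster NT
  updated: d(F,NT)=59/2, d(G,NT)=20, d(K,NT)=13/2, d(NT,S)=49, d(NT,V)=46
iteration 2: select K,NT (d=13/2, Q=-479/2); attach at lengths (-21/16, 125/16); label the merged cluster KNT
  updated: d(F,KNT)=26, d(G,KNT)=79/4, d(KNT,S)=105/4, d(KNT,V)=165/4
iteration 3: select KNT,S (d=105/4, Q=-663/4); attach at lengths (81/8, 129/8); label the merged cluster KNST
  updated: d(F,KNST)=219/8, d(G,KNST)=21/4, d(KNST,V)=24
iteration 4: select F,V (d=26, Q=-675/8); attach at lengths (339/32, 493/32); label the merged cluster FV
  updated: d(FV,G)=7/2, d(FV,KNST)=203/16
iteration 5: select FV,G (d=7/2, Q=-343/16); attach at lengths (175/32, -63/32); label the merged cluster FGV
  updated: d(FGV,KNST)=231/32
iteration 6: select FGV,KNST (d=231/32); attach at lengths (231/64, 231/64); label the merged cluster FGKNSTV
final tree: (((F:339/32,V:493/32):175/32,G:-63/32):231/64,((K:-21/16,(N:67/5,T:23/5):125/16):81/8,S:129/8):231/64)
total length: 2799/32

(((F:339/32,V:493/32):175/32,G:-63/32):231/64,((K:-21/16,(N:67/5,T:23/5):125/16):81/8,S:129/8):231/64)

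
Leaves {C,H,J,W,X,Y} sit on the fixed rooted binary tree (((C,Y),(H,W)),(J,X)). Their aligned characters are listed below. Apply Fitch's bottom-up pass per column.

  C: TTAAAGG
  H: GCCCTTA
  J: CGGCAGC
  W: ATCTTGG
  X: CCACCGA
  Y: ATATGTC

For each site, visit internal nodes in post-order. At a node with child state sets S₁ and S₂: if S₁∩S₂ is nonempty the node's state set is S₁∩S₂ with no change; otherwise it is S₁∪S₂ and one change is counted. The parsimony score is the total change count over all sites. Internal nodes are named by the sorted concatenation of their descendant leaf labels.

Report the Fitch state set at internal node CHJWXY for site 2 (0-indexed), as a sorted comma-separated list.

site 0, node CY: C={T} ∪ Y={A} → {A,T} (+1)
site 0, node HW: H={G} ∪ W={A} → {A,G} (+1)
site 0, node CHWY: CY={A,T} ∩ HW={A,G} → {A} (+0)
site 0, node JX: J={C} ∩ X={C} → {C} (+0)
site 0, node CHJWXY: CHWY={A} ∪ JX={C} → {A,C} (+1)
site 1, node CY: C={T} ∩ Y={T} → {T} (+0)
site 1, node HW: H={C} ∪ W={T} → {C,T} (+1)
site 1, node CHWY: CY={T} ∩ HW={C,T} → {T} (+0)
site 1, node JX: J={G} ∪ X={C} → {C,G} (+1)
site 1, node CHJWXY: CHWY={T} ∪ JX={C,G} → {C,G,T} (+1)
site 2, node CY: C={A} ∩ Y={A} → {A} (+0)
site 2, node HW: H={C} ∩ W={C} → {C} (+0)
site 2, node CHWY: CY={A} ∪ HW={C} → {A,C} (+1)
site 2, node JX: J={G} ∪ X={A} → {A,G} (+1)
site 2, node CHJWXY: CHWY={A,C} ∩ JX={A,G} → {A} (+0)
site 3, node CY: C={A} ∪ Y={T} → {A,T} (+1)
site 3, node HW: H={C} ∪ W={T} → {C,T} (+1)
site 3, node CHWY: CY={A,T} ∩ HW={C,T} → {T} (+0)
site 3, node JX: J={C} ∩ X={C} → {C} (+0)
site 3, node CHJWXY: CHWY={T} ∪ JX={C} → {C,T} (+1)
site 4, node CY: C={A} ∪ Y={G} → {A,G} (+1)
site 4, node HW: H={T} ∩ W={T} → {T} (+0)
site 4, node CHWY: CY={A,G} ∪ HW={T} → {A,G,T} (+1)
site 4, node JX: J={A} ∪ X={C} → {A,C} (+1)
site 4, node CHJWXY: CHWY={A,G,T} ∩ JX={A,C} → {A} (+0)
site 5, node CY: C={G} ∪ Y={T} → {G,T} (+1)
site 5, node HW: H={T} ∪ W={G} → {G,T} (+1)
site 5, node CHWY: CY={G,T} ∩ HW={G,T} → {G,T} (+0)
site 5, node JX: J={G} ∩ X={G} → {G} (+0)
site 5, node CHJWXY: CHWY={G,T} ∩ JX={G} → {G} (+0)
site 6, node CY: C={G} ∪ Y={C} → {C,G} (+1)
site 6, node HW: H={A} ∪ W={G} → {A,G} (+1)
site 6, node CHWY: CY={C,G} ∩ HW={A,G} → {G} (+0)
site 6, node JX: J={C} ∪ X={A} → {A,C} (+1)
site 6, node CHJWXY: CHWY={G} ∪ JX={A,C} → {A,C,G} (+1)
per-site changes: [3, 3, 2, 3, 3, 2, 4]; total = 20

A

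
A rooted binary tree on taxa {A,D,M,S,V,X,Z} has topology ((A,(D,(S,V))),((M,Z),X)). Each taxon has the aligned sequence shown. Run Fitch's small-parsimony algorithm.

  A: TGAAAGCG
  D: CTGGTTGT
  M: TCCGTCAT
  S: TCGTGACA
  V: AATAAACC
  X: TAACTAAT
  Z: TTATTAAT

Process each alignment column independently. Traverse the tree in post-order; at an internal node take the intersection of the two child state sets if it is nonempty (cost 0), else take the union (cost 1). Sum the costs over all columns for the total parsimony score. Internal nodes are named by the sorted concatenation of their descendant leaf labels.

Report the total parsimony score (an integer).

26

[col 0] SV: children S:{T}, V:{A} ∪→ {A,T}; cost 1
[col 0] DSV: children D:{C}, SV:{A,T} ∪→ {A,C,T}; cost 1
[col 0] ADSV: children A:{T}, DSV:{A,C,T} ∩→ {T}; cost 0
[col 0] MZ: children M:{T}, Z:{T} ∩→ {T}; cost 0
[col 0] MXZ: children MZ:{T}, X:{T} ∩→ {T}; cost 0
[col 0] ADMSVXZ: children ADSV:{T}, MXZ:{T} ∩→ {T}; cost 0
[col 1] SV: children S:{C}, V:{A} ∪→ {A,C}; cost 1
[col 1] DSV: children D:{T}, SV:{A,C} ∪→ {A,C,T}; cost 1
[col 1] ADSV: children A:{G}, DSV:{A,C,T} ∪→ {A,C,G,T}; cost 1
[col 1] MZ: children M:{C}, Z:{T} ∪→ {C,T}; cost 1
[col 1] MXZ: children MZ:{C,T}, X:{A} ∪→ {A,C,T}; cost 1
[col 1] ADMSVXZ: children ADSV:{A,C,G,T}, MXZ:{A,C,T} ∩→ {A,C,T}; cost 0
[col 2] SV: children S:{G}, V:{T} ∪→ {G,T}; cost 1
[col 2] DSV: children D:{G}, SV:{G,T} ∩→ {G}; cost 0
[col 2] ADSV: children A:{A}, DSV:{G} ∪→ {A,G}; cost 1
[col 2] MZ: children M:{C}, Z:{A} ∪→ {A,C}; cost 1
[col 2] MXZ: children MZ:{A,C}, X:{A} ∩→ {A}; cost 0
[col 2] ADMSVXZ: children ADSV:{A,G}, MXZ:{A} ∩→ {A}; cost 0
[col 3] SV: children S:{T}, V:{A} ∪→ {A,T}; cost 1
[col 3] DSV: children D:{G}, SV:{A,T} ∪→ {A,G,T}; cost 1
[col 3] ADSV: children A:{A}, DSV:{A,G,T} ∩→ {A}; cost 0
[col 3] MZ: children M:{G}, Z:{T} ∪→ {G,T}; cost 1
[col 3] MXZ: children MZ:{G,T}, X:{C} ∪→ {C,G,T}; cost 1
[col 3] ADMSVXZ: children ADSV:{A}, MXZ:{C,G,T} ∪→ {A,C,G,T}; cost 1
[col 4] SV: children S:{G}, V:{A} ∪→ {A,G}; cost 1
[col 4] DSV: children D:{T}, SV:{A,G} ∪→ {A,G,T}; cost 1
[col 4] ADSV: children A:{A}, DSV:{A,G,T} ∩→ {A}; cost 0
[col 4] MZ: children M:{T}, Z:{T} ∩→ {T}; cost 0
[col 4] MXZ: children MZ:{T}, X:{T} ∩→ {T}; cost 0
[col 4] ADMSVXZ: children ADSV:{A}, MXZ:{T} ∪→ {A,T}; cost 1
[col 5] SV: children S:{A}, V:{A} ∩→ {A}; cost 0
[col 5] DSV: children D:{T}, SV:{A} ∪→ {A,T}; cost 1
[col 5] ADSV: children A:{G}, DSV:{A,T} ∪→ {A,G,T}; cost 1
[col 5] MZ: children M:{C}, Z:{A} ∪→ {A,C}; cost 1
[col 5] MXZ: children MZ:{A,C}, X:{A} ∩→ {A}; cost 0
[col 5] ADMSVXZ: children ADSV:{A,G,T}, MXZ:{A} ∩→ {A}; cost 0
[col 6] SV: children S:{C}, V:{C} ∩→ {C}; cost 0
[col 6] DSV: children D:{G}, SV:{C} ∪→ {C,G}; cost 1
[col 6] ADSV: children A:{C}, DSV:{C,G} ∩→ {C}; cost 0
[col 6] MZ: children M:{A}, Z:{A} ∩→ {A}; cost 0
[col 6] MXZ: children MZ:{A}, X:{A} ∩→ {A}; cost 0
[col 6] ADMSVXZ: children ADSV:{C}, MXZ:{A} ∪→ {A,C}; cost 1
[col 7] SV: children S:{A}, V:{C} ∪→ {A,C}; cost 1
[col 7] DSV: children D:{T}, SV:{A,C} ∪→ {A,C,T}; cost 1
[col 7] ADSV: children A:{G}, DSV:{A,C,T} ∪→ {A,C,G,T}; cost 1
[col 7] MZ: children M:{T}, Z:{T} ∩→ {T}; cost 0
[col 7] MXZ: children MZ:{T}, X:{T} ∩→ {T}; cost 0
[col 7] ADMSVXZ: children ADSV:{A,C,G,T}, MXZ:{T} ∩→ {T}; cost 0
per-site changes: [2, 5, 3, 5, 3, 3, 2, 3]; total = 26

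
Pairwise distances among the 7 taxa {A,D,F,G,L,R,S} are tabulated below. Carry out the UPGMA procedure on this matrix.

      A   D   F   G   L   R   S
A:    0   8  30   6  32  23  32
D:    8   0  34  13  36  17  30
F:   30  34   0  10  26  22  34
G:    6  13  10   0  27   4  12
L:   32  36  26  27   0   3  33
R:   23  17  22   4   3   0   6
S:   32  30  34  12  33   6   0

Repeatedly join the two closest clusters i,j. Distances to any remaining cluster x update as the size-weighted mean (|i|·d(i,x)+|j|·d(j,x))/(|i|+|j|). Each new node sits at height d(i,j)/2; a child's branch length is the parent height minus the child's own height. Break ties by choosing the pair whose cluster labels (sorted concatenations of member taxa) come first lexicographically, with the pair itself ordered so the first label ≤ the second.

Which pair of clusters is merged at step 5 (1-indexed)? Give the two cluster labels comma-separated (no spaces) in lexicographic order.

1. join L+R (d=3) ⇒ LR; edges |L|=3/2, |R|=3/2
  updated: d(A,LR)=55/2, d(D,LR)=53/2, d(F,LR)=24, d(G,LR)=31/2, d(LR,S)=39/2
2. join A+G (d=6) ⇒ AG; edges |A|=3, |G|=3
  updated: d(AG,D)=21/2, d(AG,F)=20, d(AG,LR)=43/2, d(AG,S)=22
3. join AG+D (d=21/2) ⇒ ADG; edges |AG|=9/4, |D|=21/4
  updated: d(ADG,F)=74/3, d(ADG,LR)=139/6, d(ADG,S)=74/3
4. join LR+S (d=39/2) ⇒ LRS; edges |LR|=33/4, |S|=39/4
  updated: d(ADG,LRS)=71/3, d(F,LRS)=82/3
5. join ADG+LRS (d=71/3) ⇒ ADGLRS; edges |ADG|=79/12, |LRS|=25/12
  updated: d(ADGLRS,F)=26
6. join ADGLRS+F (d=26) ⇒ ADFGLRS; edges |ADGLRS|=7/6, |F|=13
final tree: ((((A:3,G:3):9/4,D:21/4):79/12,((L:3/2,R:3/2):33/4,S:39/4):25/12):7/6,F:13)
total length: 172/3

ADG,LRS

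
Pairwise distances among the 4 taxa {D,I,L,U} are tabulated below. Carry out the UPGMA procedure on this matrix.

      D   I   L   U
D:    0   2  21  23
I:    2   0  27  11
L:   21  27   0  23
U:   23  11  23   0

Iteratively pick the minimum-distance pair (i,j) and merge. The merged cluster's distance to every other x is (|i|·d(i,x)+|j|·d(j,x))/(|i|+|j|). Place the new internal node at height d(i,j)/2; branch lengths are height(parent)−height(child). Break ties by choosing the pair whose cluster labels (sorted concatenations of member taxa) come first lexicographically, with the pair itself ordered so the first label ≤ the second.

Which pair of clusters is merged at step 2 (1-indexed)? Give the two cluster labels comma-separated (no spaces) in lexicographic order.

DI,U

1. join D+I (d=2) ⇒ DI; edges |D|=1, |I|=1
  updated: d(DI,L)=24, d(DI,U)=17
2. join DI+U (d=17) ⇒ DIU; edges |DI|=15/2, |U|=17/2
  updated: d(DIU,L)=71/3
3. join DIU+L (d=71/3) ⇒ DILU; edges |DIU|=10/3, |L|=71/6
final tree: (((D:1,I:1):15/2,U:17/2):10/3,L:71/6)
total length: 199/6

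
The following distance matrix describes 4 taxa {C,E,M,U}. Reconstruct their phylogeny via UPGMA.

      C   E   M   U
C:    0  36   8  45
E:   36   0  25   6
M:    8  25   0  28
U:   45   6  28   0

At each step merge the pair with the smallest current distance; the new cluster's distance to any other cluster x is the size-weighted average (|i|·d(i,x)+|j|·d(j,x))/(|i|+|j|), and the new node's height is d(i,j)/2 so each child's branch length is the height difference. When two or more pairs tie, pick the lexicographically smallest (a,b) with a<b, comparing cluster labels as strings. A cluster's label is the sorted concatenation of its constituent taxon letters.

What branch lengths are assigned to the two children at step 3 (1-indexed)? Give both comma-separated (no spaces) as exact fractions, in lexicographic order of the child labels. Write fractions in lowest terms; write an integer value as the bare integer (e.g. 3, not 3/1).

step 1: merge (E,U) at d=6; branch lengths E→3, U→3; new cluster EU
  updated: d(C,EU)=81/2, d(EU,M)=53/2
step 2: merge (C,M) at d=8; branch lengths C→4, M→4; new cluster CM
  updated: d(CM,EU)=67/2
step 3: merge (CM,EU) at d=67/2; branch lengths CM→51/4, EU→55/4; new cluster CEMU
final tree: ((C:4,M:4):51/4,(E:3,U:3):55/4)
total length: 81/2

51/4,55/4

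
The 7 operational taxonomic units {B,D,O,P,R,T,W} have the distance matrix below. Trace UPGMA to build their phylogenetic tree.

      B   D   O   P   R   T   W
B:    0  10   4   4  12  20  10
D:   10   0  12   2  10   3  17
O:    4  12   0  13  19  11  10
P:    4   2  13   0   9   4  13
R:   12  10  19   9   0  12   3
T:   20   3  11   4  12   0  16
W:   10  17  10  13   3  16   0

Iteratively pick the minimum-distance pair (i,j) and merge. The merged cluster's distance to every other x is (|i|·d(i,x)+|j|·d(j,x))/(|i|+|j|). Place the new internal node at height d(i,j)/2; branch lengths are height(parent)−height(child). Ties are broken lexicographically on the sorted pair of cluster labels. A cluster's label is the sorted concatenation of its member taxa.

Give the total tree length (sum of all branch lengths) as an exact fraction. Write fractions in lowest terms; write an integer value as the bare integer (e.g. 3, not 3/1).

1. join D+P (d=2) ⇒ DP; edges |D|=1, |P|=1
  updated: d(B,DP)=7, d(DP,O)=25/2, d(DP,R)=19/2, d(DP,T)=7/2, d(DP,W)=15
2. join R+W (d=3) ⇒ RW; edges |R|=3/2, |W|=3/2
  updated: d(B,RW)=11, d(DP,RW)=49/4, d(O,RW)=29/2, d(RW,T)=14
3. join DP+T (d=7/2) ⇒ DPT; edges |DP|=3/4, |T|=7/4
  updated: d(B,DPT)=34/3, d(DPT,O)=12, d(DPT,RW)=77/6
4. join B+O (d=4) ⇒ BO; edges |B|=2, |O|=2
  updated: d(BO,DPT)=35/3, d(BO,RW)=51/4
5. join BO+DPT (d=35/3) ⇒ BDOPT; edges |BO|=23/6, |DPT|=49/12
  updated: d(BDOPT,RW)=64/5
6. join BDOPT+RW (d=64/5) ⇒ BDOPRTW; edges |BDOPT|=17/30, |RW|=49/10
final tree: (((B:2,O:2):23/6,((D:1,P:1):3/4,T:7/4):49/12):17/30,(R:3/2,W:3/2):49/10)
total length: 1493/60

1493/60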